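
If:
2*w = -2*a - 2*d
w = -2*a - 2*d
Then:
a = -d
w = 0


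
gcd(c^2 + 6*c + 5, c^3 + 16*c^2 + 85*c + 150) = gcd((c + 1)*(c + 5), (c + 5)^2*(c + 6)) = c + 5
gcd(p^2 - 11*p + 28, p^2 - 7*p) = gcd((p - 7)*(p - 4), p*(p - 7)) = p - 7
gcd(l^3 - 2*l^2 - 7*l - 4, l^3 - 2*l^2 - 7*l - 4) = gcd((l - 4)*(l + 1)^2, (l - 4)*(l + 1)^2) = l^3 - 2*l^2 - 7*l - 4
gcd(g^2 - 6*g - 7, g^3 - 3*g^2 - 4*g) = g + 1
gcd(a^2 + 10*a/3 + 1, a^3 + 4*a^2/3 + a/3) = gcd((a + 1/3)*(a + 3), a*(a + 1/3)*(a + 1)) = a + 1/3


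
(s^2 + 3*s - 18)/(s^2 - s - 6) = (s + 6)/(s + 2)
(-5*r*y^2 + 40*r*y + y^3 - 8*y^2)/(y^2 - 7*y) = (-5*r*y + 40*r + y^2 - 8*y)/(y - 7)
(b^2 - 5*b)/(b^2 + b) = (b - 5)/(b + 1)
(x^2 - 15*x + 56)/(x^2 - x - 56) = (x - 7)/(x + 7)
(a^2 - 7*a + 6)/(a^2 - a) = (a - 6)/a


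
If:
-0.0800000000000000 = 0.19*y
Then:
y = -0.42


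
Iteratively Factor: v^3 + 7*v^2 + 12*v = (v)*(v^2 + 7*v + 12) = v*(v + 4)*(v + 3)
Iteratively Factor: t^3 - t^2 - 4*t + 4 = (t + 2)*(t^2 - 3*t + 2) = (t - 1)*(t + 2)*(t - 2)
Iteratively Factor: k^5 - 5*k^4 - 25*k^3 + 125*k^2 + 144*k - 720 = (k + 4)*(k^4 - 9*k^3 + 11*k^2 + 81*k - 180) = (k - 5)*(k + 4)*(k^3 - 4*k^2 - 9*k + 36) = (k - 5)*(k + 3)*(k + 4)*(k^2 - 7*k + 12) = (k - 5)*(k - 3)*(k + 3)*(k + 4)*(k - 4)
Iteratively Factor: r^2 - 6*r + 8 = (r - 2)*(r - 4)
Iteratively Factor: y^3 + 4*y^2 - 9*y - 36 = (y + 3)*(y^2 + y - 12) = (y - 3)*(y + 3)*(y + 4)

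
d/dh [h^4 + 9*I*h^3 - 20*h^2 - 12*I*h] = 4*h^3 + 27*I*h^2 - 40*h - 12*I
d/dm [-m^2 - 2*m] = -2*m - 2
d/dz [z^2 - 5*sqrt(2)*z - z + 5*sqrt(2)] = 2*z - 5*sqrt(2) - 1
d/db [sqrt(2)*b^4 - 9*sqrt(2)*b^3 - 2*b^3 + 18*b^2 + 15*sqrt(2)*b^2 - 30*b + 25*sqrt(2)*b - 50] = 4*sqrt(2)*b^3 - 27*sqrt(2)*b^2 - 6*b^2 + 36*b + 30*sqrt(2)*b - 30 + 25*sqrt(2)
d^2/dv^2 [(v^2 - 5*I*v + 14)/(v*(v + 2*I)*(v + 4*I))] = 2*(v^3 - 21*I*v^2 + 84*v + 112*I)/(v^3*(v^3 + 12*I*v^2 - 48*v - 64*I))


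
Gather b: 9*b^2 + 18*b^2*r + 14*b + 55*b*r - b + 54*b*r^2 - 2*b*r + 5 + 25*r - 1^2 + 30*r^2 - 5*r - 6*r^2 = b^2*(18*r + 9) + b*(54*r^2 + 53*r + 13) + 24*r^2 + 20*r + 4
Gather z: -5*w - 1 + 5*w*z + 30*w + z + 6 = 25*w + z*(5*w + 1) + 5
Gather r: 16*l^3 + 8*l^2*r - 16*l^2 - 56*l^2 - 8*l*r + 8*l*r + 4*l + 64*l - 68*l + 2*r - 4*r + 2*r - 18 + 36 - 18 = 16*l^3 + 8*l^2*r - 72*l^2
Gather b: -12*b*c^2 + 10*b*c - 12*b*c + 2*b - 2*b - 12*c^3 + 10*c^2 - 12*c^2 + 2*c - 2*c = b*(-12*c^2 - 2*c) - 12*c^3 - 2*c^2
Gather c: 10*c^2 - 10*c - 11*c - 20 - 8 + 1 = 10*c^2 - 21*c - 27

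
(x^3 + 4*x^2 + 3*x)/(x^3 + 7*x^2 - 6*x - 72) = x*(x^2 + 4*x + 3)/(x^3 + 7*x^2 - 6*x - 72)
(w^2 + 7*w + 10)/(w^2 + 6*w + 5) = (w + 2)/(w + 1)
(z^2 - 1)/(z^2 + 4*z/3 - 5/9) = 9*(z^2 - 1)/(9*z^2 + 12*z - 5)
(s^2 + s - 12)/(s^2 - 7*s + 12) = (s + 4)/(s - 4)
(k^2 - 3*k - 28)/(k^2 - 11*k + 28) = (k + 4)/(k - 4)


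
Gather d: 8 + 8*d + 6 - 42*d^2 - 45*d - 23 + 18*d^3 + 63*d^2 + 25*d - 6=18*d^3 + 21*d^2 - 12*d - 15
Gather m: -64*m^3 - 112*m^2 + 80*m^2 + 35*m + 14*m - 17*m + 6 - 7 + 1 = -64*m^3 - 32*m^2 + 32*m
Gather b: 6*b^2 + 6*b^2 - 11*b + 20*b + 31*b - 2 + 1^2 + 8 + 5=12*b^2 + 40*b + 12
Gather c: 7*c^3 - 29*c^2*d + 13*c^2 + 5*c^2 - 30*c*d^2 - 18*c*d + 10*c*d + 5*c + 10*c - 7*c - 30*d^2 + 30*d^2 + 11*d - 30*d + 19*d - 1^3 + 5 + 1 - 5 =7*c^3 + c^2*(18 - 29*d) + c*(-30*d^2 - 8*d + 8)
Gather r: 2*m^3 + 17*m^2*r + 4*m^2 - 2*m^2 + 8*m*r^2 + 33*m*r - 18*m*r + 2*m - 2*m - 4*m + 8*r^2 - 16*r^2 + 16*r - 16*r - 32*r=2*m^3 + 2*m^2 - 4*m + r^2*(8*m - 8) + r*(17*m^2 + 15*m - 32)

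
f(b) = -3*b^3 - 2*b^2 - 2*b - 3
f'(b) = -9*b^2 - 4*b - 2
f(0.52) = -5.00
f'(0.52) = -6.51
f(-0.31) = -2.48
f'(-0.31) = -1.62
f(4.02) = -238.26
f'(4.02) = -163.52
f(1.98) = -38.09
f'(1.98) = -45.20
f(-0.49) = -2.15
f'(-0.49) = -2.20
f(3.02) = -109.91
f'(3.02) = -96.16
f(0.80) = -7.42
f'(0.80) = -10.96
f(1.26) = -14.70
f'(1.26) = -21.33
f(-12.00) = 4917.00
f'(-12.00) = -1250.00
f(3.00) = -108.00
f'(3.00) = -95.00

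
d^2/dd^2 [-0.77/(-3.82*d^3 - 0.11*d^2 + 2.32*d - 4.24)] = (-(17.6484*d + 0.1694)*(3.82*d^3 + 0.11*d^2 - 2.32*d + 4.24) + 0.77*(11.46*d^2 + 0.22*d - 2.32)*(22.92*d^2 + 0.44*d - 4.64))/(3.82*d^3 + 0.11*d^2 - 2.32*d + 4.24)^3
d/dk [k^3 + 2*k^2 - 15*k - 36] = 3*k^2 + 4*k - 15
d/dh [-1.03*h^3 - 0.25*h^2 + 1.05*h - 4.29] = -3.09*h^2 - 0.5*h + 1.05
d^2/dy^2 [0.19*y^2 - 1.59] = 0.380000000000000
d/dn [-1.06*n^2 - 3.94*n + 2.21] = -2.12*n - 3.94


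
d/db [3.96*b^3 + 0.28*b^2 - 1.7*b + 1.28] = 11.88*b^2 + 0.56*b - 1.7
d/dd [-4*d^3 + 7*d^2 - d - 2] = -12*d^2 + 14*d - 1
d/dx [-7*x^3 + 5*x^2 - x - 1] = -21*x^2 + 10*x - 1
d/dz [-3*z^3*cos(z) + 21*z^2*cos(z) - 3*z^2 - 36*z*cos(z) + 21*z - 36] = 3*z^3*sin(z) - 21*z^2*sin(z) - 9*z^2*cos(z) + 36*z*sin(z) + 42*z*cos(z) - 6*z - 36*cos(z) + 21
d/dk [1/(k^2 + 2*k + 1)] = 2*(-k - 1)/(k^2 + 2*k + 1)^2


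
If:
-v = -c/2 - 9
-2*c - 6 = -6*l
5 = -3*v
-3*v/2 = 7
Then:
No Solution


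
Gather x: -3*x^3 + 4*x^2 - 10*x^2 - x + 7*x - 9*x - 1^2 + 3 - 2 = -3*x^3 - 6*x^2 - 3*x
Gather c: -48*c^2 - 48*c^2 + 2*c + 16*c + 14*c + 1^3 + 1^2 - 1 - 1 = -96*c^2 + 32*c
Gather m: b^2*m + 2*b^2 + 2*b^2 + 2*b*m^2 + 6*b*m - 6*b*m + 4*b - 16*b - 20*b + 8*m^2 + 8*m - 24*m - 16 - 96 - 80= 4*b^2 - 32*b + m^2*(2*b + 8) + m*(b^2 - 16) - 192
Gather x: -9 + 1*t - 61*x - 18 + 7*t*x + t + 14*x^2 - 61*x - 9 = 2*t + 14*x^2 + x*(7*t - 122) - 36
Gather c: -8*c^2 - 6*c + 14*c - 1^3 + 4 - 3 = -8*c^2 + 8*c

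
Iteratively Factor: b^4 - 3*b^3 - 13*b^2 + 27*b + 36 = (b + 3)*(b^3 - 6*b^2 + 5*b + 12) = (b - 4)*(b + 3)*(b^2 - 2*b - 3) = (b - 4)*(b - 3)*(b + 3)*(b + 1)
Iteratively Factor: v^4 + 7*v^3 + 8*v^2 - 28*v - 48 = (v + 4)*(v^3 + 3*v^2 - 4*v - 12) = (v + 3)*(v + 4)*(v^2 - 4) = (v + 2)*(v + 3)*(v + 4)*(v - 2)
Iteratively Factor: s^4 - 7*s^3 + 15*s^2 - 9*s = (s)*(s^3 - 7*s^2 + 15*s - 9) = s*(s - 3)*(s^2 - 4*s + 3) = s*(s - 3)^2*(s - 1)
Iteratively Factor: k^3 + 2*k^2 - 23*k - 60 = (k - 5)*(k^2 + 7*k + 12) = (k - 5)*(k + 3)*(k + 4)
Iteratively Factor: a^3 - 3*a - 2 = (a - 2)*(a^2 + 2*a + 1) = (a - 2)*(a + 1)*(a + 1)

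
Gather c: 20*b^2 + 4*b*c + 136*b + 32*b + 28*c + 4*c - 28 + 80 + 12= 20*b^2 + 168*b + c*(4*b + 32) + 64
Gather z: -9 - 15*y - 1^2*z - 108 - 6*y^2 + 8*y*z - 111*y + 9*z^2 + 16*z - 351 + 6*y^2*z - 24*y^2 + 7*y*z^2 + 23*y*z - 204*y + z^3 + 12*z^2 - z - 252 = -30*y^2 - 330*y + z^3 + z^2*(7*y + 21) + z*(6*y^2 + 31*y + 14) - 720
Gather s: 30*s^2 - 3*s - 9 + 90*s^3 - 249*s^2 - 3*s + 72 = 90*s^3 - 219*s^2 - 6*s + 63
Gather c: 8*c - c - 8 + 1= 7*c - 7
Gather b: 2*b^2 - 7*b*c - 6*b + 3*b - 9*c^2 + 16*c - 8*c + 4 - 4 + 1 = 2*b^2 + b*(-7*c - 3) - 9*c^2 + 8*c + 1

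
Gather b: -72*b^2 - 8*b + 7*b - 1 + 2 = -72*b^2 - b + 1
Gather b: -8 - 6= -14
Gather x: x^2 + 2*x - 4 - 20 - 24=x^2 + 2*x - 48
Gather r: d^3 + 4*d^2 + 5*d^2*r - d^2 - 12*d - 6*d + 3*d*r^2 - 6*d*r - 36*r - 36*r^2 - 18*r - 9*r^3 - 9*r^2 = d^3 + 3*d^2 - 18*d - 9*r^3 + r^2*(3*d - 45) + r*(5*d^2 - 6*d - 54)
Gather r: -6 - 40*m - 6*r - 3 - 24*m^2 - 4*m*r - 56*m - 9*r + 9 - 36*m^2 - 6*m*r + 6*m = -60*m^2 - 90*m + r*(-10*m - 15)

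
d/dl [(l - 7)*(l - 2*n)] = 2*l - 2*n - 7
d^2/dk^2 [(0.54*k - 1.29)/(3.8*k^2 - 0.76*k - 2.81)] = ((10.6248 - 12.312*k)*(-3.8*k^2 + 0.76*k + 2.81) - (0.54*k - 1.29)*(7.6*k - 0.76)*(15.2*k - 1.52))/(-3.8*k^2 + 0.76*k + 2.81)^3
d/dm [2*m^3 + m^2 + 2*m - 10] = 6*m^2 + 2*m + 2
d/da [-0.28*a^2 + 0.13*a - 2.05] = 0.13 - 0.56*a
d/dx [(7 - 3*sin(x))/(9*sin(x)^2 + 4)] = 3*(9*sin(x)^2 - 42*sin(x) - 4)*cos(x)/(9*sin(x)^2 + 4)^2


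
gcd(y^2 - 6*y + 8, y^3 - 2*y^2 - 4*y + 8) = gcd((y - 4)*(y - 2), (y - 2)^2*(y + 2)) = y - 2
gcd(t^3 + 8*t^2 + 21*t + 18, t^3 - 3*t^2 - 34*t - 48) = t^2 + 5*t + 6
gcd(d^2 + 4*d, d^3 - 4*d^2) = d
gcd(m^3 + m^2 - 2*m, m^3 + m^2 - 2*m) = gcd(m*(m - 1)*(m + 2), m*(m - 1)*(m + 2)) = m^3 + m^2 - 2*m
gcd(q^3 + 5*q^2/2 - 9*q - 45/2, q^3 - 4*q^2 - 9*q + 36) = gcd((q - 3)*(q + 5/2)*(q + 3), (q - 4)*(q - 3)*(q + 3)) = q^2 - 9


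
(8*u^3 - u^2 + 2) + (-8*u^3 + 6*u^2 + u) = 5*u^2 + u + 2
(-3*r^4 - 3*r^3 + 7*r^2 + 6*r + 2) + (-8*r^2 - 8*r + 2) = -3*r^4 - 3*r^3 - r^2 - 2*r + 4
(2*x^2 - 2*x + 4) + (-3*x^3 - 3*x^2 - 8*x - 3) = -3*x^3 - x^2 - 10*x + 1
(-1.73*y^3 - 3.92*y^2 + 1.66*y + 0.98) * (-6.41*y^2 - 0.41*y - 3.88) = 11.0893*y^5 + 25.8365*y^4 - 2.321*y^3 + 8.2472*y^2 - 6.8426*y - 3.8024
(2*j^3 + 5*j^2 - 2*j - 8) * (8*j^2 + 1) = 16*j^5 + 40*j^4 - 14*j^3 - 59*j^2 - 2*j - 8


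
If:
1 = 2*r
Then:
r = 1/2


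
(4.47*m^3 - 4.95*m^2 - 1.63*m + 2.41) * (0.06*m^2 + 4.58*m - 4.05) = 0.2682*m^5 + 20.1756*m^4 - 40.8723*m^3 + 12.7267*m^2 + 17.6393*m - 9.7605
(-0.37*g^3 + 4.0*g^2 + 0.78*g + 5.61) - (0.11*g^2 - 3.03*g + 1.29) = -0.37*g^3 + 3.89*g^2 + 3.81*g + 4.32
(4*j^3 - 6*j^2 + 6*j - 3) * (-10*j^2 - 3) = -40*j^5 + 60*j^4 - 72*j^3 + 48*j^2 - 18*j + 9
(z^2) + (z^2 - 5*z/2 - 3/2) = 2*z^2 - 5*z/2 - 3/2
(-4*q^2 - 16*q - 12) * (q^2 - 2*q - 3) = -4*q^4 - 8*q^3 + 32*q^2 + 72*q + 36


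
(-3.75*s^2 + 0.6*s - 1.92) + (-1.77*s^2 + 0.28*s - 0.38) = -5.52*s^2 + 0.88*s - 2.3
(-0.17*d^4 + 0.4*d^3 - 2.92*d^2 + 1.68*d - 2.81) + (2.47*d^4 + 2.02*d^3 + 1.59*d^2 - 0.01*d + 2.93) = 2.3*d^4 + 2.42*d^3 - 1.33*d^2 + 1.67*d + 0.12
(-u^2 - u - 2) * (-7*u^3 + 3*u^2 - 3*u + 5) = 7*u^5 + 4*u^4 + 14*u^3 - 8*u^2 + u - 10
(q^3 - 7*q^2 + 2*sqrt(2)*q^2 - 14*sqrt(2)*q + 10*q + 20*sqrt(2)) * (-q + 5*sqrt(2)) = -q^4 + 3*sqrt(2)*q^3 + 7*q^3 - 21*sqrt(2)*q^2 + 10*q^2 - 140*q + 30*sqrt(2)*q + 200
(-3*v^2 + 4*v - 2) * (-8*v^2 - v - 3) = 24*v^4 - 29*v^3 + 21*v^2 - 10*v + 6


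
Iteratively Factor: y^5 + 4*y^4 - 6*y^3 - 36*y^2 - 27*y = (y + 1)*(y^4 + 3*y^3 - 9*y^2 - 27*y) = (y + 1)*(y + 3)*(y^3 - 9*y) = (y + 1)*(y + 3)^2*(y^2 - 3*y) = y*(y + 1)*(y + 3)^2*(y - 3)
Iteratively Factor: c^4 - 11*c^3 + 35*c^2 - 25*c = (c - 5)*(c^3 - 6*c^2 + 5*c) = c*(c - 5)*(c^2 - 6*c + 5) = c*(c - 5)^2*(c - 1)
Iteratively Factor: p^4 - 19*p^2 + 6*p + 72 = (p - 3)*(p^3 + 3*p^2 - 10*p - 24) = (p - 3)^2*(p^2 + 6*p + 8) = (p - 3)^2*(p + 2)*(p + 4)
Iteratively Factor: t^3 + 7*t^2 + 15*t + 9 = (t + 1)*(t^2 + 6*t + 9) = (t + 1)*(t + 3)*(t + 3)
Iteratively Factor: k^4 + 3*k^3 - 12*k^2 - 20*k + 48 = (k - 2)*(k^3 + 5*k^2 - 2*k - 24) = (k - 2)*(k + 3)*(k^2 + 2*k - 8) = (k - 2)*(k + 3)*(k + 4)*(k - 2)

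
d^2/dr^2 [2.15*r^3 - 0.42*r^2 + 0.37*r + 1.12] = 12.9*r - 0.84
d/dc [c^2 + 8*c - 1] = 2*c + 8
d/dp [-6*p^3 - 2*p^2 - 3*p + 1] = -18*p^2 - 4*p - 3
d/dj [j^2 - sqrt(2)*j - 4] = 2*j - sqrt(2)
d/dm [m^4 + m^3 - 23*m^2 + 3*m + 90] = 4*m^3 + 3*m^2 - 46*m + 3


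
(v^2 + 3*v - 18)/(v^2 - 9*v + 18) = (v + 6)/(v - 6)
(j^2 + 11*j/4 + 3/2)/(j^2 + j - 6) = (j^2 + 11*j/4 + 3/2)/(j^2 + j - 6)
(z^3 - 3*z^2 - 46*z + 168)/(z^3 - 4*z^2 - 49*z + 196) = (z - 6)/(z - 7)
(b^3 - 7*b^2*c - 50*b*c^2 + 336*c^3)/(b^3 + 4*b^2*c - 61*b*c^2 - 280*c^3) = (b - 6*c)/(b + 5*c)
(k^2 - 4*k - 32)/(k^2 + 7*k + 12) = (k - 8)/(k + 3)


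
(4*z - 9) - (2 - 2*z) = 6*z - 11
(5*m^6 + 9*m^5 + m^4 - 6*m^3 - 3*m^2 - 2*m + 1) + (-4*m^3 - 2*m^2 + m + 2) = 5*m^6 + 9*m^5 + m^4 - 10*m^3 - 5*m^2 - m + 3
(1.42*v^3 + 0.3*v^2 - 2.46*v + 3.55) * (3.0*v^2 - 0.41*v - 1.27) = 4.26*v^5 + 0.3178*v^4 - 9.3064*v^3 + 11.2776*v^2 + 1.6687*v - 4.5085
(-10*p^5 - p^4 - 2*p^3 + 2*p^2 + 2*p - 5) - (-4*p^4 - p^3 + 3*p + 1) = -10*p^5 + 3*p^4 - p^3 + 2*p^2 - p - 6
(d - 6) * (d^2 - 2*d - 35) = d^3 - 8*d^2 - 23*d + 210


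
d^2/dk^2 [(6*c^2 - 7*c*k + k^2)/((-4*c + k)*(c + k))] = 4*c*(-89*c^3 + 69*c^2*k - 15*c*k^2 + 2*k^3)/(64*c^6 + 144*c^5*k + 60*c^4*k^2 - 45*c^3*k^3 - 15*c^2*k^4 + 9*c*k^5 - k^6)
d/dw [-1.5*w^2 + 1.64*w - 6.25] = 1.64 - 3.0*w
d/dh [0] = 0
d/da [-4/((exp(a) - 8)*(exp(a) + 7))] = (8*exp(a) - 4)*exp(a)/((exp(a) - 8)^2*(exp(a) + 7)^2)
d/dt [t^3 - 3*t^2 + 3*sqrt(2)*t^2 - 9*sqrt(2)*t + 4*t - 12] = 3*t^2 - 6*t + 6*sqrt(2)*t - 9*sqrt(2) + 4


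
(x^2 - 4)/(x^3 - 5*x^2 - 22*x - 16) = (x - 2)/(x^2 - 7*x - 8)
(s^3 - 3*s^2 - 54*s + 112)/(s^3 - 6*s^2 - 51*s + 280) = (s - 2)/(s - 5)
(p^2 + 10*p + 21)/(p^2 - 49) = (p + 3)/(p - 7)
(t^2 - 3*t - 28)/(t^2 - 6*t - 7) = (t + 4)/(t + 1)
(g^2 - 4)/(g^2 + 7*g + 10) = (g - 2)/(g + 5)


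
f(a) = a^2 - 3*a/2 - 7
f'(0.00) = -1.50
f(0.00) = -7.00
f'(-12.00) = -25.50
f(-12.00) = 155.00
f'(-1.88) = -5.26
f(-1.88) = -0.65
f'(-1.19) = -3.88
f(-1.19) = -3.80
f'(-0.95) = -3.40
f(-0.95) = -4.67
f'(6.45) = 11.40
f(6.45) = 24.93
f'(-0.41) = -2.32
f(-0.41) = -6.22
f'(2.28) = 3.06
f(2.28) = -5.22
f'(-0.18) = -1.86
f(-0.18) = -6.70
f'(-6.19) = -13.88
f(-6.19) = 40.60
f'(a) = 2*a - 3/2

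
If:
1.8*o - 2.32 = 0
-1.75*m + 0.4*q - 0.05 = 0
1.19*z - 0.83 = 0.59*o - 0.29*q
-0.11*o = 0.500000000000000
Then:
No Solution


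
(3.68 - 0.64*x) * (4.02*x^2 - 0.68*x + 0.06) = -2.5728*x^3 + 15.2288*x^2 - 2.5408*x + 0.2208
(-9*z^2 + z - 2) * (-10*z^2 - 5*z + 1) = 90*z^4 + 35*z^3 + 6*z^2 + 11*z - 2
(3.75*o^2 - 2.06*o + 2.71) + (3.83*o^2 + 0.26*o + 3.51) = 7.58*o^2 - 1.8*o + 6.22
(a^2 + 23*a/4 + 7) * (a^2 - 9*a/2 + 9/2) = a^4 + 5*a^3/4 - 115*a^2/8 - 45*a/8 + 63/2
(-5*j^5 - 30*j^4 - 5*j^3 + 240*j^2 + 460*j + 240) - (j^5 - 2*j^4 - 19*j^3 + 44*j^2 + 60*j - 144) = -6*j^5 - 28*j^4 + 14*j^3 + 196*j^2 + 400*j + 384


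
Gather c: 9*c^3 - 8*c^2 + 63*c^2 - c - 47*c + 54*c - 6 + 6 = 9*c^3 + 55*c^2 + 6*c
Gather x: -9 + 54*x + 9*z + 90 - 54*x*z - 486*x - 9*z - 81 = x*(-54*z - 432)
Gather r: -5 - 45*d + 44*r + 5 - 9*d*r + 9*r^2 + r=-45*d + 9*r^2 + r*(45 - 9*d)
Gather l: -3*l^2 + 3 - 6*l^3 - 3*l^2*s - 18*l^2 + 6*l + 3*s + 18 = -6*l^3 + l^2*(-3*s - 21) + 6*l + 3*s + 21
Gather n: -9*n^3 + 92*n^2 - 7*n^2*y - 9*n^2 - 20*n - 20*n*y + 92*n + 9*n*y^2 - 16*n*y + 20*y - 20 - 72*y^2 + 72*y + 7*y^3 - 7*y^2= -9*n^3 + n^2*(83 - 7*y) + n*(9*y^2 - 36*y + 72) + 7*y^3 - 79*y^2 + 92*y - 20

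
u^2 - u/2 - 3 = (u - 2)*(u + 3/2)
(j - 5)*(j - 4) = j^2 - 9*j + 20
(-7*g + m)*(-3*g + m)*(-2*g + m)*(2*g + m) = -84*g^4 + 40*g^3*m + 17*g^2*m^2 - 10*g*m^3 + m^4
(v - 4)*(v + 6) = v^2 + 2*v - 24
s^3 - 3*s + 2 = (s - 1)^2*(s + 2)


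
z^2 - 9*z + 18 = (z - 6)*(z - 3)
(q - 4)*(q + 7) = q^2 + 3*q - 28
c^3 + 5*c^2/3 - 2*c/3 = c*(c - 1/3)*(c + 2)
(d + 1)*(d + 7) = d^2 + 8*d + 7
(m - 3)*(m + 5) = m^2 + 2*m - 15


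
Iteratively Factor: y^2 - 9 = (y + 3)*(y - 3)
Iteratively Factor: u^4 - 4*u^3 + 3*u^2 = (u)*(u^3 - 4*u^2 + 3*u) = u*(u - 3)*(u^2 - u) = u^2*(u - 3)*(u - 1)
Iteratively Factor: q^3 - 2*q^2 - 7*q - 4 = (q + 1)*(q^2 - 3*q - 4) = (q + 1)^2*(q - 4)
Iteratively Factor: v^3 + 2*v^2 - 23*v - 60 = (v - 5)*(v^2 + 7*v + 12) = (v - 5)*(v + 3)*(v + 4)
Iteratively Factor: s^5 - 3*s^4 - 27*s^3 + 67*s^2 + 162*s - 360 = (s - 2)*(s^4 - s^3 - 29*s^2 + 9*s + 180) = (s - 2)*(s + 4)*(s^3 - 5*s^2 - 9*s + 45) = (s - 2)*(s + 3)*(s + 4)*(s^2 - 8*s + 15) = (s - 5)*(s - 2)*(s + 3)*(s + 4)*(s - 3)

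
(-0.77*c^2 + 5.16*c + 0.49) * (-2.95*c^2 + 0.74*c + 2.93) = 2.2715*c^4 - 15.7918*c^3 + 0.1168*c^2 + 15.4814*c + 1.4357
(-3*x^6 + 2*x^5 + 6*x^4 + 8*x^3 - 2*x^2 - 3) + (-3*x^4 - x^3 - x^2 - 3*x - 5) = -3*x^6 + 2*x^5 + 3*x^4 + 7*x^3 - 3*x^2 - 3*x - 8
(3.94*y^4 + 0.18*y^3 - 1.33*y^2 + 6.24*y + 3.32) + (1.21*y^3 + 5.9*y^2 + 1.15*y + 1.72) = 3.94*y^4 + 1.39*y^3 + 4.57*y^2 + 7.39*y + 5.04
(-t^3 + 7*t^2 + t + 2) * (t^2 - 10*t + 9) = -t^5 + 17*t^4 - 78*t^3 + 55*t^2 - 11*t + 18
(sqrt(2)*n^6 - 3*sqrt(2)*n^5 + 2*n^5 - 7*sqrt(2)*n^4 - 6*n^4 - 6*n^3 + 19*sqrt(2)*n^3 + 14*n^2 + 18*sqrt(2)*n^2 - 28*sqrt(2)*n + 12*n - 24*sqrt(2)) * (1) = sqrt(2)*n^6 - 3*sqrt(2)*n^5 + 2*n^5 - 7*sqrt(2)*n^4 - 6*n^4 - 6*n^3 + 19*sqrt(2)*n^3 + 14*n^2 + 18*sqrt(2)*n^2 - 28*sqrt(2)*n + 12*n - 24*sqrt(2)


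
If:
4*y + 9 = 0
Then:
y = -9/4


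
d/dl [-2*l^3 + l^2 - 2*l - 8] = -6*l^2 + 2*l - 2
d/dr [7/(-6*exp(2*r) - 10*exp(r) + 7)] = (84*exp(r) + 70)*exp(r)/(6*exp(2*r) + 10*exp(r) - 7)^2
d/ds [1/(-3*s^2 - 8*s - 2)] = 2*(3*s + 4)/(3*s^2 + 8*s + 2)^2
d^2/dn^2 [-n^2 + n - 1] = -2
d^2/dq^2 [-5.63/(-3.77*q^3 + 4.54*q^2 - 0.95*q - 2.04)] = ((51.1204 - 127.3506*q)*(3.77*q^3 - 4.54*q^2 + 0.95*q + 2.04) + 5.63*(11.31*q^2 - 9.08*q + 0.95)*(22.62*q^2 - 18.16*q + 1.9))/(3.77*q^3 - 4.54*q^2 + 0.95*q + 2.04)^3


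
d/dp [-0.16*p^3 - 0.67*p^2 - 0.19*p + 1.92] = -0.48*p^2 - 1.34*p - 0.19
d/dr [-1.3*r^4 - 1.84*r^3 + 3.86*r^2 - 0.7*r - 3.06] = -5.2*r^3 - 5.52*r^2 + 7.72*r - 0.7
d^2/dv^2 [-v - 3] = 0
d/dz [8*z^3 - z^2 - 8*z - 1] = 24*z^2 - 2*z - 8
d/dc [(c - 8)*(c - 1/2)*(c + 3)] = 3*c^2 - 11*c - 43/2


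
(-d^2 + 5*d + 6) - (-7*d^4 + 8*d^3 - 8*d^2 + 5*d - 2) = 7*d^4 - 8*d^3 + 7*d^2 + 8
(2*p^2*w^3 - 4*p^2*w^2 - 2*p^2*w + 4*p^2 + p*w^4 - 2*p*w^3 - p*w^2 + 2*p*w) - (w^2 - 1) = 2*p^2*w^3 - 4*p^2*w^2 - 2*p^2*w + 4*p^2 + p*w^4 - 2*p*w^3 - p*w^2 + 2*p*w - w^2 + 1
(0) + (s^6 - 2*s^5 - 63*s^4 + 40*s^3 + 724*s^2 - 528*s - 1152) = s^6 - 2*s^5 - 63*s^4 + 40*s^3 + 724*s^2 - 528*s - 1152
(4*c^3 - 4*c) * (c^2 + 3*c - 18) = 4*c^5 + 12*c^4 - 76*c^3 - 12*c^2 + 72*c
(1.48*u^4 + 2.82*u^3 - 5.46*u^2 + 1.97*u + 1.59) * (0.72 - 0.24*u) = -0.3552*u^5 + 0.3888*u^4 + 3.3408*u^3 - 4.404*u^2 + 1.0368*u + 1.1448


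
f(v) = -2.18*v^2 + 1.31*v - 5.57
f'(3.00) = -11.77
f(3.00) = -21.26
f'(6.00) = -24.85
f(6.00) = -76.19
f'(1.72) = -6.19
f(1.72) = -9.77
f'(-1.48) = 7.76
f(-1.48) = -12.28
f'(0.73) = -1.87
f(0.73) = -5.78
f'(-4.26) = 19.88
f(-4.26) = -50.71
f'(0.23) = 0.31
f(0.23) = -5.38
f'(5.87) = -24.28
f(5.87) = -73.00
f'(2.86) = -11.16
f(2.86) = -19.65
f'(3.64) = -14.56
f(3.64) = -29.69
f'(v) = 1.31 - 4.36*v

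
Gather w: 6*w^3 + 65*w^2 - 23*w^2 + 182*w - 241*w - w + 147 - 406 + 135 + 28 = 6*w^3 + 42*w^2 - 60*w - 96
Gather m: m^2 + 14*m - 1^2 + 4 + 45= m^2 + 14*m + 48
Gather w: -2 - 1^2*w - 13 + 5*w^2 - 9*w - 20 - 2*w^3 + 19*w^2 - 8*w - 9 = -2*w^3 + 24*w^2 - 18*w - 44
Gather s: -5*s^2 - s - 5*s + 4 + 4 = -5*s^2 - 6*s + 8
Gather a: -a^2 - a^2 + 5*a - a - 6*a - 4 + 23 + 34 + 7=-2*a^2 - 2*a + 60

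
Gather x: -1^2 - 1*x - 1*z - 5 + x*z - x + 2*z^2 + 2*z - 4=x*(z - 2) + 2*z^2 + z - 10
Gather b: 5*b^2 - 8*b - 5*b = 5*b^2 - 13*b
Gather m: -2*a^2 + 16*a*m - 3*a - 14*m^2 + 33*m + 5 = -2*a^2 - 3*a - 14*m^2 + m*(16*a + 33) + 5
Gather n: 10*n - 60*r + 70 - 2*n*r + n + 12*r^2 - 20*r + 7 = n*(11 - 2*r) + 12*r^2 - 80*r + 77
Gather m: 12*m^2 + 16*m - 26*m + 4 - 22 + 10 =12*m^2 - 10*m - 8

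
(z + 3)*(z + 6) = z^2 + 9*z + 18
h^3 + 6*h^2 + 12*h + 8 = (h + 2)^3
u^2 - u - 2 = (u - 2)*(u + 1)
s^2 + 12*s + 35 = (s + 5)*(s + 7)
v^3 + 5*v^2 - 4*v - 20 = (v - 2)*(v + 2)*(v + 5)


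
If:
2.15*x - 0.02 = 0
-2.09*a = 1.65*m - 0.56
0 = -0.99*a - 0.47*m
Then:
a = -0.40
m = 0.85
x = 0.01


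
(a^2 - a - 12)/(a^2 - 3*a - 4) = (a + 3)/(a + 1)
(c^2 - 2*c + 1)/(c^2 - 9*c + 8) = (c - 1)/(c - 8)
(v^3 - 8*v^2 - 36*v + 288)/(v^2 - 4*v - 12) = (v^2 - 2*v - 48)/(v + 2)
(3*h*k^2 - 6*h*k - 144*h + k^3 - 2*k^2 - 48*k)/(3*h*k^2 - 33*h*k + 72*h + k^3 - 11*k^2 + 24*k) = (k + 6)/(k - 3)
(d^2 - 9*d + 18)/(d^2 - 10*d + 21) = (d - 6)/(d - 7)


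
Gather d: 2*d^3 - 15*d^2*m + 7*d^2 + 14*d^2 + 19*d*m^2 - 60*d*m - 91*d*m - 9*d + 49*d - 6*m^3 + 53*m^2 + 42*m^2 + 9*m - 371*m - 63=2*d^3 + d^2*(21 - 15*m) + d*(19*m^2 - 151*m + 40) - 6*m^3 + 95*m^2 - 362*m - 63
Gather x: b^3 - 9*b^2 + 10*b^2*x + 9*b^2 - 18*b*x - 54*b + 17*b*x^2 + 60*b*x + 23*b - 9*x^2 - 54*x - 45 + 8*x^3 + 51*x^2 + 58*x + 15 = b^3 - 31*b + 8*x^3 + x^2*(17*b + 42) + x*(10*b^2 + 42*b + 4) - 30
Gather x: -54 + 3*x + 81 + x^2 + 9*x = x^2 + 12*x + 27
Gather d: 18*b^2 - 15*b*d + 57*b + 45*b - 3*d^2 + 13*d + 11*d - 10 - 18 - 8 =18*b^2 + 102*b - 3*d^2 + d*(24 - 15*b) - 36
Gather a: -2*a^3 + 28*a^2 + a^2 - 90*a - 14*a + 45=-2*a^3 + 29*a^2 - 104*a + 45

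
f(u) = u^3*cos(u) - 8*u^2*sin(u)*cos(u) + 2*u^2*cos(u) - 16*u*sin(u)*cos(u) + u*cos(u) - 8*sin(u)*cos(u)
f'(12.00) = 1014.75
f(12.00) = 2323.51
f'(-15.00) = -2511.02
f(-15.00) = 1458.87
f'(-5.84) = 42.41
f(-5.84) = -196.19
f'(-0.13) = -3.55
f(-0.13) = 0.68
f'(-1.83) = 5.90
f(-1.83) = -1.04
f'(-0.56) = 2.18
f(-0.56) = 0.61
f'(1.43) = 33.42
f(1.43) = -5.38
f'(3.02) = -163.80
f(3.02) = -32.88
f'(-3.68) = -55.67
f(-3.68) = 47.99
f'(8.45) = -429.86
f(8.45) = -91.71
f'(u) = -u^3*sin(u) + 8*u^2*sin(u)^2 - 2*u^2*sin(u) - 8*u^2*cos(u)^2 + 3*u^2*cos(u) + 16*u*sin(u)^2 - 16*u*sin(u)*cos(u) - u*sin(u) - 16*u*cos(u)^2 + 4*u*cos(u) + 8*sin(u)^2 - 16*sin(u)*cos(u) - 8*cos(u)^2 + cos(u)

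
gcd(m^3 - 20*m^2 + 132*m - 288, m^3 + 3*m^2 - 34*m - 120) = m - 6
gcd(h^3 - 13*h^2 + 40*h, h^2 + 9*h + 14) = 1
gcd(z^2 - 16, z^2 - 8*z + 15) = 1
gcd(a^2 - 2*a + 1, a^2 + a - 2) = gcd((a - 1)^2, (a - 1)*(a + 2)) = a - 1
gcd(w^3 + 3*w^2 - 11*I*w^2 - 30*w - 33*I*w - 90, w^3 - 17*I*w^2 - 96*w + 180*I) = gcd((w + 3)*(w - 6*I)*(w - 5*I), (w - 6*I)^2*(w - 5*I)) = w^2 - 11*I*w - 30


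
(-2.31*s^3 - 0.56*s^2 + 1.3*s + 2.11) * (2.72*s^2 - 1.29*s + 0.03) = -6.2832*s^5 + 1.4567*s^4 + 4.1891*s^3 + 4.0454*s^2 - 2.6829*s + 0.0633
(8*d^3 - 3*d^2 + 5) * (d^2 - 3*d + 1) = 8*d^5 - 27*d^4 + 17*d^3 + 2*d^2 - 15*d + 5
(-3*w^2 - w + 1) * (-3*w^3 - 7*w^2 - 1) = 9*w^5 + 24*w^4 + 4*w^3 - 4*w^2 + w - 1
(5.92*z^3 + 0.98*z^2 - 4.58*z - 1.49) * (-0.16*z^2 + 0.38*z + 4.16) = -0.9472*z^5 + 2.0928*z^4 + 25.7324*z^3 + 2.5748*z^2 - 19.619*z - 6.1984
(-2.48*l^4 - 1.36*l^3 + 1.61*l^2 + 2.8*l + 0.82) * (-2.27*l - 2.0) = 5.6296*l^5 + 8.0472*l^4 - 0.9347*l^3 - 9.576*l^2 - 7.4614*l - 1.64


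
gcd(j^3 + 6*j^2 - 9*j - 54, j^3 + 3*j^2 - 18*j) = j^2 + 3*j - 18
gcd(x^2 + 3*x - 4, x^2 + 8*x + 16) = x + 4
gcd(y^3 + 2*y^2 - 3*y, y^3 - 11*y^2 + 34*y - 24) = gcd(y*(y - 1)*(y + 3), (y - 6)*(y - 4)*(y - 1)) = y - 1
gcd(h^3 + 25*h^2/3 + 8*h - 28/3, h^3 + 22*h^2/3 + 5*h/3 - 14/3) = h^2 + 19*h/3 - 14/3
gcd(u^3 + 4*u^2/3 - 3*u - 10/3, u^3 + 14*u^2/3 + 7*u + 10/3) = u^2 + 3*u + 2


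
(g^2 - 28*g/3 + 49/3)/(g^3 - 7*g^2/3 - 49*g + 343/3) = 1/(g + 7)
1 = 1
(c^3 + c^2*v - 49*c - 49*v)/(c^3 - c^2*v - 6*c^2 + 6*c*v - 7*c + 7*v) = (-c^2 - c*v - 7*c - 7*v)/(-c^2 + c*v - c + v)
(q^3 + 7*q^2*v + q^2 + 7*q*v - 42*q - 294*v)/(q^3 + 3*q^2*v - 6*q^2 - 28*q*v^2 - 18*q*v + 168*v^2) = (q + 7)/(q - 4*v)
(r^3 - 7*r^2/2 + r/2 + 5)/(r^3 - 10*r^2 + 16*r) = (2*r^2 - 3*r - 5)/(2*r*(r - 8))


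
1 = 1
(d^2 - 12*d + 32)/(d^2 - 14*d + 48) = (d - 4)/(d - 6)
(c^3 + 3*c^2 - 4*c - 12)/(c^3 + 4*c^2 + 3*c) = (c^2 - 4)/(c*(c + 1))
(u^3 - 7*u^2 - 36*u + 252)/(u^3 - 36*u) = (u - 7)/u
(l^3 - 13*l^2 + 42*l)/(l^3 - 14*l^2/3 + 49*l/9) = 9*(l^2 - 13*l + 42)/(9*l^2 - 42*l + 49)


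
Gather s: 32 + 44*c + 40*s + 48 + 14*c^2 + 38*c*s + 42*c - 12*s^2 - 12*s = 14*c^2 + 86*c - 12*s^2 + s*(38*c + 28) + 80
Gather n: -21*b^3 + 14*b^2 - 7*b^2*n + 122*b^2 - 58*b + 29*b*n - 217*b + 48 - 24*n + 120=-21*b^3 + 136*b^2 - 275*b + n*(-7*b^2 + 29*b - 24) + 168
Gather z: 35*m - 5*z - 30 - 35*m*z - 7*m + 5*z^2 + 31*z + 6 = 28*m + 5*z^2 + z*(26 - 35*m) - 24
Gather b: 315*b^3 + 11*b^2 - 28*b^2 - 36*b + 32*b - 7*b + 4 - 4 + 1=315*b^3 - 17*b^2 - 11*b + 1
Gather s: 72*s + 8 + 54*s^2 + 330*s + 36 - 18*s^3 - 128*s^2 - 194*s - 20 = -18*s^3 - 74*s^2 + 208*s + 24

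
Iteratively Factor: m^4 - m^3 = (m - 1)*(m^3) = m*(m - 1)*(m^2) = m^2*(m - 1)*(m)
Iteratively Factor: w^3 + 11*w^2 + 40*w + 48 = (w + 3)*(w^2 + 8*w + 16) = (w + 3)*(w + 4)*(w + 4)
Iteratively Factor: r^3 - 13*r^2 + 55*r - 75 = (r - 3)*(r^2 - 10*r + 25) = (r - 5)*(r - 3)*(r - 5)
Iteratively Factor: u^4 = (u)*(u^3) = u^2*(u^2) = u^3*(u)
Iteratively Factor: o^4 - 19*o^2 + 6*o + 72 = (o + 4)*(o^3 - 4*o^2 - 3*o + 18) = (o - 3)*(o + 4)*(o^2 - o - 6) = (o - 3)^2*(o + 4)*(o + 2)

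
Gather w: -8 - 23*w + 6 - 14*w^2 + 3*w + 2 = -14*w^2 - 20*w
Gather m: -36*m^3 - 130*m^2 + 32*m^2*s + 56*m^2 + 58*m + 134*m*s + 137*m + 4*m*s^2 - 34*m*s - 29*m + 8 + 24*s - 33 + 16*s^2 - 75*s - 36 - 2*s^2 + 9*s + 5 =-36*m^3 + m^2*(32*s - 74) + m*(4*s^2 + 100*s + 166) + 14*s^2 - 42*s - 56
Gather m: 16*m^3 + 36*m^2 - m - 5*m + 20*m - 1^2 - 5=16*m^3 + 36*m^2 + 14*m - 6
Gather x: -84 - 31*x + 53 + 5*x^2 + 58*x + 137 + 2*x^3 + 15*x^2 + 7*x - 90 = 2*x^3 + 20*x^2 + 34*x + 16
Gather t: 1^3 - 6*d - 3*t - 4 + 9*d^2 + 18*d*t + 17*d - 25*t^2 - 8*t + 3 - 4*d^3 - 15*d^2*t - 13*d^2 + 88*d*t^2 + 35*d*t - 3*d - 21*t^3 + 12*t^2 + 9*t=-4*d^3 - 4*d^2 + 8*d - 21*t^3 + t^2*(88*d - 13) + t*(-15*d^2 + 53*d - 2)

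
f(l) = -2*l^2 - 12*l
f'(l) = -4*l - 12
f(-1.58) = 13.97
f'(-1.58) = -5.68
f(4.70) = -100.58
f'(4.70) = -30.80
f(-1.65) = 14.36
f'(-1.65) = -5.40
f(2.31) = -38.39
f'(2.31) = -21.24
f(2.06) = -33.21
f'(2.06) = -20.24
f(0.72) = -9.68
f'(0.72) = -14.88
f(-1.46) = 13.26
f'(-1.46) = -6.16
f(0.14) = -1.72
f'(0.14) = -12.56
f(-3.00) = 18.00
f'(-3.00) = 0.00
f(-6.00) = 0.00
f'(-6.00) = 12.00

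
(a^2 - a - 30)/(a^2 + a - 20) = (a - 6)/(a - 4)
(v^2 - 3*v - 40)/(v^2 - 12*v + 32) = (v + 5)/(v - 4)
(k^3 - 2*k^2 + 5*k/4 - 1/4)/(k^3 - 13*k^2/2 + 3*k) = (2*k^2 - 3*k + 1)/(2*k*(k - 6))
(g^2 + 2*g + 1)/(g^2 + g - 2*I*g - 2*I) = (g + 1)/(g - 2*I)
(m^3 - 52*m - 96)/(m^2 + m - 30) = (m^2 - 6*m - 16)/(m - 5)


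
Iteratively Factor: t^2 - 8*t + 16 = (t - 4)*(t - 4)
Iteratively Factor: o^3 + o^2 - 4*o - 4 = (o + 1)*(o^2 - 4) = (o + 1)*(o + 2)*(o - 2)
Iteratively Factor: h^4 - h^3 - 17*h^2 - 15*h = (h - 5)*(h^3 + 4*h^2 + 3*h) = (h - 5)*(h + 1)*(h^2 + 3*h) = (h - 5)*(h + 1)*(h + 3)*(h)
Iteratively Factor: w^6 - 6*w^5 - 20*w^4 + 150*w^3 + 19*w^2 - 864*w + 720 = (w - 4)*(w^5 - 2*w^4 - 28*w^3 + 38*w^2 + 171*w - 180) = (w - 5)*(w - 4)*(w^4 + 3*w^3 - 13*w^2 - 27*w + 36) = (w - 5)*(w - 4)*(w - 1)*(w^3 + 4*w^2 - 9*w - 36) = (w - 5)*(w - 4)*(w - 1)*(w + 4)*(w^2 - 9) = (w - 5)*(w - 4)*(w - 1)*(w + 3)*(w + 4)*(w - 3)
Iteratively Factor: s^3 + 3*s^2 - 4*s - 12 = (s + 3)*(s^2 - 4) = (s - 2)*(s + 3)*(s + 2)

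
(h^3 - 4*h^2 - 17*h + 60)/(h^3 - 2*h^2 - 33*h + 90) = (h + 4)/(h + 6)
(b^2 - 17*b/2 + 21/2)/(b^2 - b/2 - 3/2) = (b - 7)/(b + 1)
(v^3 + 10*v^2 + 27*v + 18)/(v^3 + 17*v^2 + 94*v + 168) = (v^2 + 4*v + 3)/(v^2 + 11*v + 28)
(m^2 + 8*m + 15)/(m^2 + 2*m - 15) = (m + 3)/(m - 3)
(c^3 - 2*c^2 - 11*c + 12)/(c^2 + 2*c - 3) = c - 4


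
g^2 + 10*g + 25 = (g + 5)^2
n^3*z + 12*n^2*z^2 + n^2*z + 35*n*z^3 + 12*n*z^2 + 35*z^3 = (n + 5*z)*(n + 7*z)*(n*z + z)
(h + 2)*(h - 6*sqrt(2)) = h^2 - 6*sqrt(2)*h + 2*h - 12*sqrt(2)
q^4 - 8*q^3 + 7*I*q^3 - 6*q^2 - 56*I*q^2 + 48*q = q*(q - 8)*(q + I)*(q + 6*I)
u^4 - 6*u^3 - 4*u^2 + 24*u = u*(u - 6)*(u - 2)*(u + 2)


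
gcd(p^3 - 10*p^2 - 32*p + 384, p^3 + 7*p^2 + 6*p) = p + 6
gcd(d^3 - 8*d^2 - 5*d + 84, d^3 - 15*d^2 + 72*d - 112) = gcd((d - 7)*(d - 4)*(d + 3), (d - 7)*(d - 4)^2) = d^2 - 11*d + 28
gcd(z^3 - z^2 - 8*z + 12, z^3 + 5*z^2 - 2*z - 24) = z^2 + z - 6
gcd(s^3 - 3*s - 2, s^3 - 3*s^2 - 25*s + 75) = 1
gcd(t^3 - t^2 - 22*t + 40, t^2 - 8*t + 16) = t - 4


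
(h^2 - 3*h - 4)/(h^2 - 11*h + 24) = (h^2 - 3*h - 4)/(h^2 - 11*h + 24)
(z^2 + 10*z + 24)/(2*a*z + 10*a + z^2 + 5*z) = (z^2 + 10*z + 24)/(2*a*z + 10*a + z^2 + 5*z)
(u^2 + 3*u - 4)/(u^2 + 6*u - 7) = (u + 4)/(u + 7)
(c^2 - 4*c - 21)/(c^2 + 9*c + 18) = (c - 7)/(c + 6)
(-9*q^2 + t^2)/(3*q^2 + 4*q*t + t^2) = (-3*q + t)/(q + t)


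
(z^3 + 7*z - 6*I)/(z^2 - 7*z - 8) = (-z^3 - 7*z + 6*I)/(-z^2 + 7*z + 8)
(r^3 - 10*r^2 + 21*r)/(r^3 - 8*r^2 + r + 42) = r/(r + 2)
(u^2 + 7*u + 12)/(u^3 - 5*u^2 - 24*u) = (u + 4)/(u*(u - 8))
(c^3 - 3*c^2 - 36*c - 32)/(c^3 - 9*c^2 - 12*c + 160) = (c + 1)/(c - 5)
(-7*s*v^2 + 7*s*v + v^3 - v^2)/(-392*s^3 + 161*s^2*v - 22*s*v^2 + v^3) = v*(v - 1)/(56*s^2 - 15*s*v + v^2)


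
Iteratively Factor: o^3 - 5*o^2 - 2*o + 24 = (o + 2)*(o^2 - 7*o + 12) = (o - 4)*(o + 2)*(o - 3)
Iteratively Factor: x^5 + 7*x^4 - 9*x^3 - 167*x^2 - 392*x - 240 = (x - 5)*(x^4 + 12*x^3 + 51*x^2 + 88*x + 48) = (x - 5)*(x + 4)*(x^3 + 8*x^2 + 19*x + 12) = (x - 5)*(x + 1)*(x + 4)*(x^2 + 7*x + 12) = (x - 5)*(x + 1)*(x + 4)^2*(x + 3)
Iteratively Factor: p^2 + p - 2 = (p - 1)*(p + 2)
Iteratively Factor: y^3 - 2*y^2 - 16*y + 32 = (y - 2)*(y^2 - 16) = (y - 2)*(y + 4)*(y - 4)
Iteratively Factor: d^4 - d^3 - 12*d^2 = (d)*(d^3 - d^2 - 12*d) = d*(d - 4)*(d^2 + 3*d) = d*(d - 4)*(d + 3)*(d)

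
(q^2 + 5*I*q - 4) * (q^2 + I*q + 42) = q^4 + 6*I*q^3 + 33*q^2 + 206*I*q - 168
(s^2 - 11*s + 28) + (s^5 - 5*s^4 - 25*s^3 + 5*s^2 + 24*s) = s^5 - 5*s^4 - 25*s^3 + 6*s^2 + 13*s + 28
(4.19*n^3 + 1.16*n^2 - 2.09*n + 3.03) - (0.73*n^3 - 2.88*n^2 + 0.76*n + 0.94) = 3.46*n^3 + 4.04*n^2 - 2.85*n + 2.09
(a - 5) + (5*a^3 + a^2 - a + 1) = 5*a^3 + a^2 - 4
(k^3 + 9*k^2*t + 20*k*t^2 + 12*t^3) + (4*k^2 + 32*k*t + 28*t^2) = k^3 + 9*k^2*t + 4*k^2 + 20*k*t^2 + 32*k*t + 12*t^3 + 28*t^2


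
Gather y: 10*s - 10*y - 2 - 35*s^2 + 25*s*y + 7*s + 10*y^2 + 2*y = -35*s^2 + 17*s + 10*y^2 + y*(25*s - 8) - 2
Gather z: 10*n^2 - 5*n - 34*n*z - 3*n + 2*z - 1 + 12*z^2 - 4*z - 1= 10*n^2 - 8*n + 12*z^2 + z*(-34*n - 2) - 2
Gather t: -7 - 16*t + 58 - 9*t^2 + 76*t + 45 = -9*t^2 + 60*t + 96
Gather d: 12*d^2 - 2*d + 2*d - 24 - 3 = 12*d^2 - 27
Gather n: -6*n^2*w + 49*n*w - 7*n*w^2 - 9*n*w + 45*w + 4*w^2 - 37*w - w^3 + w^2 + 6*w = -6*n^2*w + n*(-7*w^2 + 40*w) - w^3 + 5*w^2 + 14*w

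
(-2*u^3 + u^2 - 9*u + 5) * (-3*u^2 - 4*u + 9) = 6*u^5 + 5*u^4 + 5*u^3 + 30*u^2 - 101*u + 45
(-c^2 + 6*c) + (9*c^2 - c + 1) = 8*c^2 + 5*c + 1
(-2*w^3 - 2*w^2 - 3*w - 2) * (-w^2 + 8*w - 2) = 2*w^5 - 14*w^4 - 9*w^3 - 18*w^2 - 10*w + 4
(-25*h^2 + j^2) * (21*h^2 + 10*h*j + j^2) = -525*h^4 - 250*h^3*j - 4*h^2*j^2 + 10*h*j^3 + j^4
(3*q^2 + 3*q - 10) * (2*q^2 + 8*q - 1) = 6*q^4 + 30*q^3 + q^2 - 83*q + 10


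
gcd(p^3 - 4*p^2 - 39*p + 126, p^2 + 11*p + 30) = p + 6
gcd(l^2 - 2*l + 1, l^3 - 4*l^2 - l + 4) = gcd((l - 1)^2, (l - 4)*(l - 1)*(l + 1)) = l - 1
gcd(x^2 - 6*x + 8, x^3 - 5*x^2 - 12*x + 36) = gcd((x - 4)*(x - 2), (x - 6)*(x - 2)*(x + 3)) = x - 2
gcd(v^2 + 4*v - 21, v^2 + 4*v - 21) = v^2 + 4*v - 21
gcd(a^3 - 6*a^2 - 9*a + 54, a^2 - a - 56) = 1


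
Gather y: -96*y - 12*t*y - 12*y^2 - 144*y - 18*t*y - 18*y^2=-30*y^2 + y*(-30*t - 240)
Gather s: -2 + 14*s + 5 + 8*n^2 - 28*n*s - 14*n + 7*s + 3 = 8*n^2 - 14*n + s*(21 - 28*n) + 6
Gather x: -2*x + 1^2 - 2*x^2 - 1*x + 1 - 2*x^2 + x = -4*x^2 - 2*x + 2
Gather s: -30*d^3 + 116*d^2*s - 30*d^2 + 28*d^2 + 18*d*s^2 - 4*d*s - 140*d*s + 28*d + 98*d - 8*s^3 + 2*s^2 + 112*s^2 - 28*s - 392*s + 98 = -30*d^3 - 2*d^2 + 126*d - 8*s^3 + s^2*(18*d + 114) + s*(116*d^2 - 144*d - 420) + 98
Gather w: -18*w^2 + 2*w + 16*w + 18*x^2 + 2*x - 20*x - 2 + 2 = -18*w^2 + 18*w + 18*x^2 - 18*x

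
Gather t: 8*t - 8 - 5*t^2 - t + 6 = -5*t^2 + 7*t - 2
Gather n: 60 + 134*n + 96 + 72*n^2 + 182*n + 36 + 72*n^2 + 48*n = 144*n^2 + 364*n + 192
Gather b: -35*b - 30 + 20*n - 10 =-35*b + 20*n - 40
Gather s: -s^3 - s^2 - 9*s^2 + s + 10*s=-s^3 - 10*s^2 + 11*s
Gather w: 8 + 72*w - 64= 72*w - 56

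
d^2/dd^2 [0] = 0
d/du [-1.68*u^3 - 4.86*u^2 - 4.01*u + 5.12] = -5.04*u^2 - 9.72*u - 4.01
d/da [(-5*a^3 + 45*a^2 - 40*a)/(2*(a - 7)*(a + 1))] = 5*(-a^4 + 12*a^3 - 25*a^2 - 126*a + 56)/(2*(a^4 - 12*a^3 + 22*a^2 + 84*a + 49))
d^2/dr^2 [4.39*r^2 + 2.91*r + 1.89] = 8.78000000000000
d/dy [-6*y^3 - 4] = -18*y^2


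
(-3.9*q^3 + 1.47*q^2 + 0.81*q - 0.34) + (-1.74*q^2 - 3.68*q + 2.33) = -3.9*q^3 - 0.27*q^2 - 2.87*q + 1.99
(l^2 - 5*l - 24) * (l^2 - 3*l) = l^4 - 8*l^3 - 9*l^2 + 72*l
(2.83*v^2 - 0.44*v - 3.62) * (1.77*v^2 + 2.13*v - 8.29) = 5.0091*v^4 + 5.2491*v^3 - 30.8053*v^2 - 4.063*v + 30.0098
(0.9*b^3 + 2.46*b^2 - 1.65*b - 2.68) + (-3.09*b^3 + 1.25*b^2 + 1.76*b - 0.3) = -2.19*b^3 + 3.71*b^2 + 0.11*b - 2.98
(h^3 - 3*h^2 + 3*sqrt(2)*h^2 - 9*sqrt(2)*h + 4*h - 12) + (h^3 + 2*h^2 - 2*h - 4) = 2*h^3 - h^2 + 3*sqrt(2)*h^2 - 9*sqrt(2)*h + 2*h - 16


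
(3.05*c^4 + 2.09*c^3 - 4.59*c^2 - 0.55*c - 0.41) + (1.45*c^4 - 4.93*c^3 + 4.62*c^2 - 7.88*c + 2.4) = 4.5*c^4 - 2.84*c^3 + 0.0300000000000002*c^2 - 8.43*c + 1.99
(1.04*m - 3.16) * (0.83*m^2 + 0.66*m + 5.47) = 0.8632*m^3 - 1.9364*m^2 + 3.6032*m - 17.2852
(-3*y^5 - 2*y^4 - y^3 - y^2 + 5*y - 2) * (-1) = 3*y^5 + 2*y^4 + y^3 + y^2 - 5*y + 2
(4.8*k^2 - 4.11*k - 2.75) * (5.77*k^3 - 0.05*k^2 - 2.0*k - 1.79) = 27.696*k^5 - 23.9547*k^4 - 25.262*k^3 - 0.234500000000001*k^2 + 12.8569*k + 4.9225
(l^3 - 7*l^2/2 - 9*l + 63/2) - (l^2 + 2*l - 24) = l^3 - 9*l^2/2 - 11*l + 111/2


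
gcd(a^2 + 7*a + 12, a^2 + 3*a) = a + 3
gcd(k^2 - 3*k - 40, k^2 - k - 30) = k + 5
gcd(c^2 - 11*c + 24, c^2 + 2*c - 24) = 1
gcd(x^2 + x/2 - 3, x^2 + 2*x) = x + 2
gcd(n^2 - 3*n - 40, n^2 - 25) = n + 5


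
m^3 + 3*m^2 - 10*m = m*(m - 2)*(m + 5)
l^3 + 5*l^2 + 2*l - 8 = (l - 1)*(l + 2)*(l + 4)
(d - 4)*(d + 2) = d^2 - 2*d - 8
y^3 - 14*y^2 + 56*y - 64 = (y - 8)*(y - 4)*(y - 2)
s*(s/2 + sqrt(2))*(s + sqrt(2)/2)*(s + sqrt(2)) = s^4/2 + 7*sqrt(2)*s^3/4 + 7*s^2/2 + sqrt(2)*s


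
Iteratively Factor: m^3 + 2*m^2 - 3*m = (m - 1)*(m^2 + 3*m) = m*(m - 1)*(m + 3)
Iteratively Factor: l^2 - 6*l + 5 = (l - 1)*(l - 5)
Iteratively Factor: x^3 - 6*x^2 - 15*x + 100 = (x - 5)*(x^2 - x - 20) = (x - 5)*(x + 4)*(x - 5)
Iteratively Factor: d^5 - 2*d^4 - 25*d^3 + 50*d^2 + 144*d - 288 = (d - 4)*(d^4 + 2*d^3 - 17*d^2 - 18*d + 72) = (d - 4)*(d + 3)*(d^3 - d^2 - 14*d + 24) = (d - 4)*(d - 3)*(d + 3)*(d^2 + 2*d - 8) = (d - 4)*(d - 3)*(d - 2)*(d + 3)*(d + 4)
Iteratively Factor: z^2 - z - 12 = (z + 3)*(z - 4)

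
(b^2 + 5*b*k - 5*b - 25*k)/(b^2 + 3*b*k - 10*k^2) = (b - 5)/(b - 2*k)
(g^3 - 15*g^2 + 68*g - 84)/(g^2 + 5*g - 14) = (g^2 - 13*g + 42)/(g + 7)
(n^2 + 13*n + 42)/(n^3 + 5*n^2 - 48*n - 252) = (n + 7)/(n^2 - n - 42)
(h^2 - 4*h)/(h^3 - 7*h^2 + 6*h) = (h - 4)/(h^2 - 7*h + 6)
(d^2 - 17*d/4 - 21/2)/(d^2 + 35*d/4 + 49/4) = (d - 6)/(d + 7)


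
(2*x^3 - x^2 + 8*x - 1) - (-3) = 2*x^3 - x^2 + 8*x + 2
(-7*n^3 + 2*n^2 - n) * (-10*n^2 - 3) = 70*n^5 - 20*n^4 + 31*n^3 - 6*n^2 + 3*n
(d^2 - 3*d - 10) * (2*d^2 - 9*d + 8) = 2*d^4 - 15*d^3 + 15*d^2 + 66*d - 80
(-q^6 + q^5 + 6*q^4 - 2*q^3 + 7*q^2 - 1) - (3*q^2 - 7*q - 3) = -q^6 + q^5 + 6*q^4 - 2*q^3 + 4*q^2 + 7*q + 2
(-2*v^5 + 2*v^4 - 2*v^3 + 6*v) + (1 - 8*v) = -2*v^5 + 2*v^4 - 2*v^3 - 2*v + 1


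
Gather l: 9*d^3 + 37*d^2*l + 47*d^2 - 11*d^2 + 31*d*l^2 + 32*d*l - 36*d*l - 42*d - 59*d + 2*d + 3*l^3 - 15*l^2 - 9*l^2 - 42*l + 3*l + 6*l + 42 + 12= 9*d^3 + 36*d^2 - 99*d + 3*l^3 + l^2*(31*d - 24) + l*(37*d^2 - 4*d - 33) + 54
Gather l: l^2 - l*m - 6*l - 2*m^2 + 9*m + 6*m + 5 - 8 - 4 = l^2 + l*(-m - 6) - 2*m^2 + 15*m - 7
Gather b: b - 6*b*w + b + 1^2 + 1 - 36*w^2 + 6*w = b*(2 - 6*w) - 36*w^2 + 6*w + 2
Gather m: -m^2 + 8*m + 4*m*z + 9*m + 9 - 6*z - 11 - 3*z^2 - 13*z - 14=-m^2 + m*(4*z + 17) - 3*z^2 - 19*z - 16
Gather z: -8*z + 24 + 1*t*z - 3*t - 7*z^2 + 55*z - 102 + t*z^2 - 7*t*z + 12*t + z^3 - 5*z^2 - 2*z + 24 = 9*t + z^3 + z^2*(t - 12) + z*(45 - 6*t) - 54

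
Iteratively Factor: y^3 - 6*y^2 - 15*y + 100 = (y - 5)*(y^2 - y - 20) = (y - 5)^2*(y + 4)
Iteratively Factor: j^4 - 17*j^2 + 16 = (j + 1)*(j^3 - j^2 - 16*j + 16) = (j - 1)*(j + 1)*(j^2 - 16) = (j - 4)*(j - 1)*(j + 1)*(j + 4)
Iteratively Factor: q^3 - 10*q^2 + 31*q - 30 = (q - 5)*(q^2 - 5*q + 6) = (q - 5)*(q - 3)*(q - 2)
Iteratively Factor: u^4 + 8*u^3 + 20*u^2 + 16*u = (u + 2)*(u^3 + 6*u^2 + 8*u) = (u + 2)*(u + 4)*(u^2 + 2*u) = u*(u + 2)*(u + 4)*(u + 2)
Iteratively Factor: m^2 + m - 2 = (m - 1)*(m + 2)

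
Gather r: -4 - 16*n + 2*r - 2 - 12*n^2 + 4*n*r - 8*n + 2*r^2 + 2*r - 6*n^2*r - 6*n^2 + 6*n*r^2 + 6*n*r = -18*n^2 - 24*n + r^2*(6*n + 2) + r*(-6*n^2 + 10*n + 4) - 6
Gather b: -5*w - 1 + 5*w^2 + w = 5*w^2 - 4*w - 1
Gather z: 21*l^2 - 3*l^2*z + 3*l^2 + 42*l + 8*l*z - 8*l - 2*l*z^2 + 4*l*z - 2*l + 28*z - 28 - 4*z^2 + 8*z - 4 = 24*l^2 + 32*l + z^2*(-2*l - 4) + z*(-3*l^2 + 12*l + 36) - 32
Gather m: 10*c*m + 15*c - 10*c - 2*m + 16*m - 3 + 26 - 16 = 5*c + m*(10*c + 14) + 7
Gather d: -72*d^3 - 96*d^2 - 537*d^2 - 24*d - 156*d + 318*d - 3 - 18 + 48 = -72*d^3 - 633*d^2 + 138*d + 27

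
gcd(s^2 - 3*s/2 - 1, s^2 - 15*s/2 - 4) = s + 1/2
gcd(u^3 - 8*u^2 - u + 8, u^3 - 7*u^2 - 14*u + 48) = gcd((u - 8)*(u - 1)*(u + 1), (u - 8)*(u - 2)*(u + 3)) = u - 8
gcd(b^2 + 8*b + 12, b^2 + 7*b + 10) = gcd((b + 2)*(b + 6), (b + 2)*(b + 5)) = b + 2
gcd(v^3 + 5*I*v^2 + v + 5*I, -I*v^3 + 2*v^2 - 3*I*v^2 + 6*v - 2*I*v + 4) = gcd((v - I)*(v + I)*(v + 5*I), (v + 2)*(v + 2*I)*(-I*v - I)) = 1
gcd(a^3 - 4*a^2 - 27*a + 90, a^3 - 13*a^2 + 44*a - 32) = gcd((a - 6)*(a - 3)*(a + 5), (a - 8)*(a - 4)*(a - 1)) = 1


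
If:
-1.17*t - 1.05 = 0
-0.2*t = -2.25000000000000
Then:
No Solution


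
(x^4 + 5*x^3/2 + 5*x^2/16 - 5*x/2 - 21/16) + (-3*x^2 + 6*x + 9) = x^4 + 5*x^3/2 - 43*x^2/16 + 7*x/2 + 123/16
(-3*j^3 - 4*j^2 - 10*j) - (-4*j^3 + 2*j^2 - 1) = j^3 - 6*j^2 - 10*j + 1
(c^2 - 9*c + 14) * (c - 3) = c^3 - 12*c^2 + 41*c - 42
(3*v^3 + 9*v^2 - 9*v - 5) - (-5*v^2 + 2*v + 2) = 3*v^3 + 14*v^2 - 11*v - 7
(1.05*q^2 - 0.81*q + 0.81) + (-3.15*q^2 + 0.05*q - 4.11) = -2.1*q^2 - 0.76*q - 3.3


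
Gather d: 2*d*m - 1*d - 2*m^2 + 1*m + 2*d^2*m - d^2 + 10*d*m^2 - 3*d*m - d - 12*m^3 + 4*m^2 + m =d^2*(2*m - 1) + d*(10*m^2 - m - 2) - 12*m^3 + 2*m^2 + 2*m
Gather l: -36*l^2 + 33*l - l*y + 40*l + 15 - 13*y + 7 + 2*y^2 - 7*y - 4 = -36*l^2 + l*(73 - y) + 2*y^2 - 20*y + 18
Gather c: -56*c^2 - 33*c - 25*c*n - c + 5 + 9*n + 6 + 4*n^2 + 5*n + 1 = -56*c^2 + c*(-25*n - 34) + 4*n^2 + 14*n + 12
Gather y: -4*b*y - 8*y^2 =-4*b*y - 8*y^2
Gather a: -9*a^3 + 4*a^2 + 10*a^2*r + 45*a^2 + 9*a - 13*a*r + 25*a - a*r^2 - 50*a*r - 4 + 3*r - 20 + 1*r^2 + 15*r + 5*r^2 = -9*a^3 + a^2*(10*r + 49) + a*(-r^2 - 63*r + 34) + 6*r^2 + 18*r - 24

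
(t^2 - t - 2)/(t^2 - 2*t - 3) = (t - 2)/(t - 3)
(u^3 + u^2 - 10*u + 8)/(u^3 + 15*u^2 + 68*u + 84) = (u^3 + u^2 - 10*u + 8)/(u^3 + 15*u^2 + 68*u + 84)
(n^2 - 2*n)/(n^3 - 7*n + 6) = n/(n^2 + 2*n - 3)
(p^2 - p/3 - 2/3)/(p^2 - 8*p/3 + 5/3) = (3*p + 2)/(3*p - 5)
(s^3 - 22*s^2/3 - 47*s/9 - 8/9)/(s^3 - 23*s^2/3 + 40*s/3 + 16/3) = (3*s^2 - 23*s - 8)/(3*(s^2 - 8*s + 16))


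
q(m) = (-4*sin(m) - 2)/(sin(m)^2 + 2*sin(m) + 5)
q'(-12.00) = -0.26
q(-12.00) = -0.65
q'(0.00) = -0.64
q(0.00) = -0.40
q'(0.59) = -0.25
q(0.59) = -0.66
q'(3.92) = 0.72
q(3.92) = 0.20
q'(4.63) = 0.08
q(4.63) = 0.50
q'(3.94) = 0.70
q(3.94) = 0.21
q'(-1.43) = -0.14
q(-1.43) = 0.49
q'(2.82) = 0.41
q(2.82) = -0.57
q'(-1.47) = -0.10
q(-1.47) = 0.49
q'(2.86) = 0.44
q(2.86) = -0.55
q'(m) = (-2*sin(m)*cos(m) - 2*cos(m))*(-4*sin(m) - 2)/(sin(m)^2 + 2*sin(m) + 5)^2 - 4*cos(m)/(sin(m)^2 + 2*sin(m) + 5)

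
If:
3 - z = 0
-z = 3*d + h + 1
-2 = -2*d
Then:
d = 1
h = -7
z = 3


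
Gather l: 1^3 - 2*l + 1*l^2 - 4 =l^2 - 2*l - 3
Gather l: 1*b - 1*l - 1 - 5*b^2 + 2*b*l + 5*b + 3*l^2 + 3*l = -5*b^2 + 6*b + 3*l^2 + l*(2*b + 2) - 1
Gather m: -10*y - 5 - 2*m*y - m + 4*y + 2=m*(-2*y - 1) - 6*y - 3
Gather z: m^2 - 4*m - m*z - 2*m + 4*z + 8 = m^2 - 6*m + z*(4 - m) + 8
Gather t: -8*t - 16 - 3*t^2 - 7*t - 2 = -3*t^2 - 15*t - 18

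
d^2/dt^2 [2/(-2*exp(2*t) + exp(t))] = 2*((2*exp(t) - 1)*(8*exp(t) - 1) - 2*(4*exp(t) - 1)^2)*exp(-t)/(2*exp(t) - 1)^3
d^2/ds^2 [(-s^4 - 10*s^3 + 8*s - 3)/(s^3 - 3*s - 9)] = 6*(-s^6 - 31*s^5 - 195*s^4 - 94*s^3 - 279*s^2 - 837*s - 81)/(s^9 - 9*s^7 - 27*s^6 + 27*s^5 + 162*s^4 + 216*s^3 - 243*s^2 - 729*s - 729)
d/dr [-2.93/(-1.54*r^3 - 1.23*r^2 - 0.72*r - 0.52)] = (-13.5366*r^2 - 7.2078*r - 2.1096)/(1.54*r^3 + 1.23*r^2 + 0.72*r + 0.52)^2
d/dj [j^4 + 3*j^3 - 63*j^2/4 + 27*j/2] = 4*j^3 + 9*j^2 - 63*j/2 + 27/2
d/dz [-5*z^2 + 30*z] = 30 - 10*z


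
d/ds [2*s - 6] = 2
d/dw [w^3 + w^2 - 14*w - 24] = 3*w^2 + 2*w - 14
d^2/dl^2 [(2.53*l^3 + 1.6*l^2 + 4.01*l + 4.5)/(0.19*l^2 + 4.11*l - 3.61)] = (86.735322*l^3 - 217.667838*l^2 + 235.414332*l + 318.898262)/(0.006859*l^6 + 0.445113*l^5 + 9.237534*l^4 + 52.512237*l^3 - 175.513146*l^2 + 160.685793*l - 47.045881)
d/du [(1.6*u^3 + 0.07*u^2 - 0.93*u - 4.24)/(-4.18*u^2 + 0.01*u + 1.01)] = (-6.688*u^4 + 0.032*u^3 + 0.9613*u^2 - 35.305*u - 0.8969)/(17.4724*u^4 - 0.0836*u^3 - 8.4435*u^2 + 0.0202*u + 1.0201)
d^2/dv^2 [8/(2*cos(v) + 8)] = 4*(sin(v)^2 + 4*cos(v) + 1)/(cos(v) + 4)^3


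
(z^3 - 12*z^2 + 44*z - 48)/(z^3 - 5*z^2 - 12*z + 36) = (z - 4)/(z + 3)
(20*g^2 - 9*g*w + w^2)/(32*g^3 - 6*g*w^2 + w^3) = (-5*g + w)/(-8*g^2 - 2*g*w + w^2)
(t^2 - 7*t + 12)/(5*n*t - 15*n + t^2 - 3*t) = (t - 4)/(5*n + t)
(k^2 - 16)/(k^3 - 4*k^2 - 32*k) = (k - 4)/(k*(k - 8))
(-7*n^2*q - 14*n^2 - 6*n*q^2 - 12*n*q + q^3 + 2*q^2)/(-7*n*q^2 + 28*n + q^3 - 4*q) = (n + q)/(q - 2)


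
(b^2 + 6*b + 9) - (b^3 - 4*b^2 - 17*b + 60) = -b^3 + 5*b^2 + 23*b - 51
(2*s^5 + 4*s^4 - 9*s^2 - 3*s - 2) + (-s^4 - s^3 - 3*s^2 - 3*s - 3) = 2*s^5 + 3*s^4 - s^3 - 12*s^2 - 6*s - 5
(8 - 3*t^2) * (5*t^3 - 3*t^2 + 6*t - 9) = -15*t^5 + 9*t^4 + 22*t^3 + 3*t^2 + 48*t - 72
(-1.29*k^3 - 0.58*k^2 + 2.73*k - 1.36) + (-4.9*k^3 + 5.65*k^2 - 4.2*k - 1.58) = -6.19*k^3 + 5.07*k^2 - 1.47*k - 2.94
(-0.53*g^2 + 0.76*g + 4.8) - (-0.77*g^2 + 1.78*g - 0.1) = 0.24*g^2 - 1.02*g + 4.9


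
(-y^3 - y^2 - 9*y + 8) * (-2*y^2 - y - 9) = 2*y^5 + 3*y^4 + 28*y^3 + 2*y^2 + 73*y - 72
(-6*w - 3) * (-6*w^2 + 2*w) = 36*w^3 + 6*w^2 - 6*w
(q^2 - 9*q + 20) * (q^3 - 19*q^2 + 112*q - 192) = q^5 - 28*q^4 + 303*q^3 - 1580*q^2 + 3968*q - 3840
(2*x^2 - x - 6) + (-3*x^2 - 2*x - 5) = -x^2 - 3*x - 11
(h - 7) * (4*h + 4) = 4*h^2 - 24*h - 28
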